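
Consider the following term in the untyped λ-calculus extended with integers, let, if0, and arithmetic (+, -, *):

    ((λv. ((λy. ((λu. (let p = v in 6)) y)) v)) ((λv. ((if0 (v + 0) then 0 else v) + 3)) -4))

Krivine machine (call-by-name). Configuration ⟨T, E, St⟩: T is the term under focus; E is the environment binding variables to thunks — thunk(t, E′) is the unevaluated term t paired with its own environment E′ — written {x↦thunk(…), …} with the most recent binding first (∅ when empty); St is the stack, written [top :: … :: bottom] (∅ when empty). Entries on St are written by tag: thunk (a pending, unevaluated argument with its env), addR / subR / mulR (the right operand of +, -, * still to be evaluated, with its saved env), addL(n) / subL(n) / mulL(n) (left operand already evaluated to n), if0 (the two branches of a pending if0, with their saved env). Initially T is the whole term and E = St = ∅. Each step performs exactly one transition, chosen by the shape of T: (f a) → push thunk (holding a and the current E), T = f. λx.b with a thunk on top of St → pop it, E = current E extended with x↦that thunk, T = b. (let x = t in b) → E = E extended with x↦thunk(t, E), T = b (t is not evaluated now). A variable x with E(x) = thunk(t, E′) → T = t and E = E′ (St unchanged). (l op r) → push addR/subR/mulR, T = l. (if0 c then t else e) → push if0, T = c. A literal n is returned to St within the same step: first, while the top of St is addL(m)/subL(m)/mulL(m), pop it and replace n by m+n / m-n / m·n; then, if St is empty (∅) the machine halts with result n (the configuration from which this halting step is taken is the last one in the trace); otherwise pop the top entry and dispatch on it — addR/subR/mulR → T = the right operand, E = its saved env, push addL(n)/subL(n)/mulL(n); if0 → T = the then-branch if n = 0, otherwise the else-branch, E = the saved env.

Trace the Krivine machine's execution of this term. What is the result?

Answer: 6

Machine steps:
0. <T=((λv. ((λy. ((λu. (let p = v in 6)) y)) v)) ((λv. ((if0 (v + 0) then 0 else v) + 3)) -4)), E=∅, St=∅>
1. <T=(λv. ((λy. ((λu. (let p = v in 6)) y)) v)), E=∅, St=[thunk]>
2. <T=((λy. ((λu. (let p = v in 6)) y)) v), E={v↦thunk(((λv. ((if0 (v + 0) then 0 else v) + 3)) -4), ∅)}, St=∅>
3. <T=(λy. ((λu. (let p = v in 6)) y)), E={v↦thunk(((λv. ((if0 (v + 0) then 0 else v) + 3)) -4), ∅)}, St=[thunk]>
4. <T=((λu. (let p = v in 6)) y), E={y↦thunk(v, {v↦thunk(((λv. ((if0 (v + 0) then 0 else v) + 3)) -4), ∅)}), v↦thunk(((λv. ((if0 (v + 0) then 0 else v) + 3)) -4), ∅)}, St=∅>
5. <T=(λu. (let p = v in 6)), E={y↦thunk(v, {v↦thunk(((λv. ((if0 (v + 0) then 0 else v) + 3)) -4), ∅)}), v↦thunk(((λv. ((if0 (v + 0) then 0 else v) + 3)) -4), ∅)}, St=[thunk]>
6. <T=(let p = v in 6), E={u↦thunk(y, {y↦thunk(v, {v↦thunk(((λv. ((if0 (v + 0) then 0 else v) + 3)) -4), ∅)}), v↦thunk(((λv. ((if0 (v + 0) then 0 else v) + 3)) -4), ∅)}), y↦thunk(v, {v↦thunk(((λv. ((if0 (v + 0) then 0 else v) + 3)) -4), ∅)}), v↦thunk(((λv. ((if0 (v + 0) then 0 else v) + 3)) -4), ∅)}, St=∅>
7. <T=6, E={p↦thunk(v, {u↦thunk(y, {y↦thunk(v, {v↦thunk(((λv. ((if0 (v + 0) then 0 else v) + 3)) -4), ∅)}), v↦thunk(((λv. ((if0 (v + 0) then 0 else v) + 3)) -4), ∅)}), y↦thunk(v, {v↦thunk(((λv. ((if0 (v + 0) then 0 else v) + 3)) -4), ∅)}), v↦thunk(((λv. ((if0 (v + 0) then 0 else v) + 3)) -4), ∅)}), u↦thunk(y, {y↦thunk(v, {v↦thunk(((λv. ((if0 (v + 0) then 0 else v) + 3)) -4), ∅)}), v↦thunk(((λv. ((if0 (v + 0) then 0 else v) + 3)) -4), ∅)}), y↦thunk(v, {v↦thunk(((λv. ((if0 (v + 0) then 0 else v) + 3)) -4), ∅)}), v↦thunk(((λv. ((if0 (v + 0) then 0 else v) + 3)) -4), ∅)}, St=∅>
→ final value 6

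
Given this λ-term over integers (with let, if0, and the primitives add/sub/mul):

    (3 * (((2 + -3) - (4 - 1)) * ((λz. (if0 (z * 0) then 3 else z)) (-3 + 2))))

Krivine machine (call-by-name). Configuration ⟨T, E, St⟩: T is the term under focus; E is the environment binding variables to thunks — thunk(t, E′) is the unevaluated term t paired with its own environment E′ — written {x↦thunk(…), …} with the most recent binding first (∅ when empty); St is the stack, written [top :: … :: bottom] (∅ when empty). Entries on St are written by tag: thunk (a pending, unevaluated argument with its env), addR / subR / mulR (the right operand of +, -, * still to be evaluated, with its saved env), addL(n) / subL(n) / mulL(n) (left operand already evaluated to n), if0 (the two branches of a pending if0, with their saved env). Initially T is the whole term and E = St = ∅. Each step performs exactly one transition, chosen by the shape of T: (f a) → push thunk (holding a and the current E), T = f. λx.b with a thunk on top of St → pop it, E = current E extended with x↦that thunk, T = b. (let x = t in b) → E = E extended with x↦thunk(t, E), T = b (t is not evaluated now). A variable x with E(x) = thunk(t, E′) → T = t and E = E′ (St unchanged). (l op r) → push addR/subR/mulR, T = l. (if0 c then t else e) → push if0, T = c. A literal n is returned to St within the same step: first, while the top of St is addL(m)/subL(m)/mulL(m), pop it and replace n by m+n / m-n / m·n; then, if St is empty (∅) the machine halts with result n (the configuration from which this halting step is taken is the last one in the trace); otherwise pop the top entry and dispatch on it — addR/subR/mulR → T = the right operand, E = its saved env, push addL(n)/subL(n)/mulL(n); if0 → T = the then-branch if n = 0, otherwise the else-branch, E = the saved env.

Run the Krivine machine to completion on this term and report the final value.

Answer: -36

Machine steps:
[0] <T=(3 * (((2 + -3) - (4 - 1)) * ((λz. (if0 (z * 0) then 3 else z)) (-3 + 2)))), E=∅, St=∅>
[1] <T=3, E=∅, St=[mulR]>
[2] <T=(((2 + -3) - (4 - 1)) * ((λz. (if0 (z * 0) then 3 else z)) (-3 + 2))), E=∅, St=[mulL(3)]>
[3] <T=((2 + -3) - (4 - 1)), E=∅, St=[mulR :: mulL(3)]>
[4] <T=(2 + -3), E=∅, St=[subR :: mulR :: mulL(3)]>
[5] <T=2, E=∅, St=[addR :: subR :: mulR :: mulL(3)]>
[6] <T=-3, E=∅, St=[addL(2) :: subR :: mulR :: mulL(3)]>
[7] <T=(4 - 1), E=∅, St=[subL(-1) :: mulR :: mulL(3)]>
[8] <T=4, E=∅, St=[subR :: subL(-1) :: mulR :: mulL(3)]>
[9] <T=1, E=∅, St=[subL(4) :: subL(-1) :: mulR :: mulL(3)]>
[10] <T=((λz. (if0 (z * 0) then 3 else z)) (-3 + 2)), E=∅, St=[mulL(-4) :: mulL(3)]>
[11] <T=(λz. (if0 (z * 0) then 3 else z)), E=∅, St=[thunk :: mulL(-4) :: mulL(3)]>
[12] <T=(if0 (z * 0) then 3 else z), E={z↦thunk((-3 + 2), ∅)}, St=[mulL(-4) :: mulL(3)]>
[13] <T=(z * 0), E={z↦thunk((-3 + 2), ∅)}, St=[if0 :: mulL(-4) :: mulL(3)]>
[14] <T=z, E={z↦thunk((-3 + 2), ∅)}, St=[mulR :: if0 :: mulL(-4) :: mulL(3)]>
[15] <T=(-3 + 2), E=∅, St=[mulR :: if0 :: mulL(-4) :: mulL(3)]>
[16] <T=-3, E=∅, St=[addR :: mulR :: if0 :: mulL(-4) :: mulL(3)]>
[17] <T=2, E=∅, St=[addL(-3) :: mulR :: if0 :: mulL(-4) :: mulL(3)]>
[18] <T=0, E={z↦thunk((-3 + 2), ∅)}, St=[mulL(-1) :: if0 :: mulL(-4) :: mulL(3)]>
[19] <T=3, E={z↦thunk((-3 + 2), ∅)}, St=[mulL(-4) :: mulL(3)]>
→ final value -36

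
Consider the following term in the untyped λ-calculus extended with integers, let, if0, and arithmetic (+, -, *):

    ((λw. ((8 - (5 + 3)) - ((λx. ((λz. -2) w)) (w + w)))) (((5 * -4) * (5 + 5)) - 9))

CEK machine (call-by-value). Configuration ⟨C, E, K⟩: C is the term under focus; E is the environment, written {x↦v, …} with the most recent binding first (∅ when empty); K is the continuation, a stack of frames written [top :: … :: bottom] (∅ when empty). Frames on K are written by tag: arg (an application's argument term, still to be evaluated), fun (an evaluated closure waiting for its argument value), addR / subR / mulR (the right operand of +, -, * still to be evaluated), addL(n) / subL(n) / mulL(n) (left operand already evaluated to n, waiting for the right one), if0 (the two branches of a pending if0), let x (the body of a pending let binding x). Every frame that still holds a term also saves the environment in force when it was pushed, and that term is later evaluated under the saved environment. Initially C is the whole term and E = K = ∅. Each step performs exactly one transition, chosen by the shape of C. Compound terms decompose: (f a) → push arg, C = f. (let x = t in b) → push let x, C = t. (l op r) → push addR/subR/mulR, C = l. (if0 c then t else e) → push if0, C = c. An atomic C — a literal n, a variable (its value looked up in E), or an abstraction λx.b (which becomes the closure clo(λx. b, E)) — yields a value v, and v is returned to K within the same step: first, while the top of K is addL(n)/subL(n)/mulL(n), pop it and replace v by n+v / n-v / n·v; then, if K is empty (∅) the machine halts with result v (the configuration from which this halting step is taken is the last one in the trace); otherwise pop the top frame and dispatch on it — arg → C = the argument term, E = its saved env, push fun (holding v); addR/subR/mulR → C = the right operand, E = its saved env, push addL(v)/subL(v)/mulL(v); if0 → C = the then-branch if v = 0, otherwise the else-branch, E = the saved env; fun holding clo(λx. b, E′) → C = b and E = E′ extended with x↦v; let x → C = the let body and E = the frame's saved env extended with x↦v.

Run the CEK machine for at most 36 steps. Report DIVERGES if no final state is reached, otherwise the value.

Answer: 2

Derivation:
t=0: ⟨C=((λw. ((8 - (5 + 3)) - ((λx. ((λz. -2) w)) (w + w)))) (((5 * -4) * (5 + 5)) - 9)); E=∅; K=∅⟩
t=1: ⟨C=(λw. ((8 - (5 + 3)) - ((λx. ((λz. -2) w)) (w + w)))); E=∅; K=[arg]⟩
t=2: ⟨C=(((5 * -4) * (5 + 5)) - 9); E=∅; K=[fun]⟩
t=3: ⟨C=((5 * -4) * (5 + 5)); E=∅; K=[subR :: fun]⟩
t=4: ⟨C=(5 * -4); E=∅; K=[mulR :: subR :: fun]⟩
t=5: ⟨C=5; E=∅; K=[mulR :: mulR :: subR :: fun]⟩
t=6: ⟨C=-4; E=∅; K=[mulL(5) :: mulR :: subR :: fun]⟩
t=7: ⟨C=(5 + 5); E=∅; K=[mulL(-20) :: subR :: fun]⟩
t=8: ⟨C=5; E=∅; K=[addR :: mulL(-20) :: subR :: fun]⟩
t=9: ⟨C=5; E=∅; K=[addL(5) :: mulL(-20) :: subR :: fun]⟩
t=10: ⟨C=9; E=∅; K=[subL(-200) :: fun]⟩
t=11: ⟨C=((8 - (5 + 3)) - ((λx. ((λz. -2) w)) (w + w))); E={w↦-209}; K=∅⟩
t=12: ⟨C=(8 - (5 + 3)); E={w↦-209}; K=[subR]⟩
t=13: ⟨C=8; E={w↦-209}; K=[subR :: subR]⟩
t=14: ⟨C=(5 + 3); E={w↦-209}; K=[subL(8) :: subR]⟩
t=15: ⟨C=5; E={w↦-209}; K=[addR :: subL(8) :: subR]⟩
t=16: ⟨C=3; E={w↦-209}; K=[addL(5) :: subL(8) :: subR]⟩
t=17: ⟨C=((λx. ((λz. -2) w)) (w + w)); E={w↦-209}; K=[subL(0)]⟩
t=18: ⟨C=(λx. ((λz. -2) w)); E={w↦-209}; K=[arg :: subL(0)]⟩
t=19: ⟨C=(w + w); E={w↦-209}; K=[fun :: subL(0)]⟩
t=20: ⟨C=w; E={w↦-209}; K=[addR :: fun :: subL(0)]⟩
t=21: ⟨C=w; E={w↦-209}; K=[addL(-209) :: fun :: subL(0)]⟩
t=22: ⟨C=((λz. -2) w); E={x↦-418, w↦-209}; K=[subL(0)]⟩
t=23: ⟨C=(λz. -2); E={x↦-418, w↦-209}; K=[arg :: subL(0)]⟩
t=24: ⟨C=w; E={x↦-418, w↦-209}; K=[fun :: subL(0)]⟩
t=25: ⟨C=-2; E={z↦-209, x↦-418, w↦-209}; K=[subL(0)]⟩
→ final value 2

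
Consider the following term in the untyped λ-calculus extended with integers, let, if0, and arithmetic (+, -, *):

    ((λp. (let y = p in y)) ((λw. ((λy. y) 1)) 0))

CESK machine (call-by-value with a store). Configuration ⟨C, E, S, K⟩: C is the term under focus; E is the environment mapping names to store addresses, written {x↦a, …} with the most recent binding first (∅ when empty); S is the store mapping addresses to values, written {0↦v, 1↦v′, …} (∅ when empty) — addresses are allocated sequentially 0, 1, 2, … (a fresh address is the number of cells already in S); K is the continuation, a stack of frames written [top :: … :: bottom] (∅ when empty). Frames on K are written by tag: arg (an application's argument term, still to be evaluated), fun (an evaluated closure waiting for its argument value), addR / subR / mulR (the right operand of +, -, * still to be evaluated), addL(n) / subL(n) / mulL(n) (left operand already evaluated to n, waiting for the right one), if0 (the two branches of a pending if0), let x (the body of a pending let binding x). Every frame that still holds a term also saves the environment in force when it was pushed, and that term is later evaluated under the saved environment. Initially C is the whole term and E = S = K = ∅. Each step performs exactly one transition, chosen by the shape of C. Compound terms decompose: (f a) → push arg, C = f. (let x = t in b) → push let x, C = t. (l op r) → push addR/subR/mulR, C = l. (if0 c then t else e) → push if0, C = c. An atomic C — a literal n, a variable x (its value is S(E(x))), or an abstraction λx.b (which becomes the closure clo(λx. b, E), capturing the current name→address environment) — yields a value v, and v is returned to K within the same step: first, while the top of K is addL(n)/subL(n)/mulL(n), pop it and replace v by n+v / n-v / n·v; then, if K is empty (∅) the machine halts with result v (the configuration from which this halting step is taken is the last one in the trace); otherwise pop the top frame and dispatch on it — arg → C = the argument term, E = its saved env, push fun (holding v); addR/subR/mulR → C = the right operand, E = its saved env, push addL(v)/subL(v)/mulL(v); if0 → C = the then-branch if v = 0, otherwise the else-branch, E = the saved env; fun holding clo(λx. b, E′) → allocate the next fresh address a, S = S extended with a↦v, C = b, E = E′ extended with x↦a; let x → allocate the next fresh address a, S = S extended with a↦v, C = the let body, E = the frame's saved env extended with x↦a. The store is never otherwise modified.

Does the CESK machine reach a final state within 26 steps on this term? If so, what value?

Answer: 1

Machine steps:
t=0: <C=((λp. (let y = p in y)) ((λw. ((λy. y) 1)) 0)), E=∅, S=∅, K=∅>
t=1: <C=(λp. (let y = p in y)), E=∅, S=∅, K=[arg]>
t=2: <C=((λw. ((λy. y) 1)) 0), E=∅, S=∅, K=[fun]>
t=3: <C=(λw. ((λy. y) 1)), E=∅, S=∅, K=[arg :: fun]>
t=4: <C=0, E=∅, S=∅, K=[fun :: fun]>
t=5: <C=((λy. y) 1), E={w↦0}, S={0↦0}, K=[fun]>
t=6: <C=(λy. y), E={w↦0}, S={0↦0}, K=[arg :: fun]>
t=7: <C=1, E={w↦0}, S={0↦0}, K=[fun :: fun]>
t=8: <C=y, E={y↦1, w↦0}, S={0↦0, 1↦1}, K=[fun]>
t=9: <C=(let y = p in y), E={p↦2}, S={0↦0, 1↦1, 2↦1}, K=∅>
t=10: <C=p, E={p↦2}, S={0↦0, 1↦1, 2↦1}, K=[let y]>
t=11: <C=y, E={y↦3, p↦2}, S={0↦0, 1↦1, 2↦1, 3↦1}, K=∅>
→ final value 1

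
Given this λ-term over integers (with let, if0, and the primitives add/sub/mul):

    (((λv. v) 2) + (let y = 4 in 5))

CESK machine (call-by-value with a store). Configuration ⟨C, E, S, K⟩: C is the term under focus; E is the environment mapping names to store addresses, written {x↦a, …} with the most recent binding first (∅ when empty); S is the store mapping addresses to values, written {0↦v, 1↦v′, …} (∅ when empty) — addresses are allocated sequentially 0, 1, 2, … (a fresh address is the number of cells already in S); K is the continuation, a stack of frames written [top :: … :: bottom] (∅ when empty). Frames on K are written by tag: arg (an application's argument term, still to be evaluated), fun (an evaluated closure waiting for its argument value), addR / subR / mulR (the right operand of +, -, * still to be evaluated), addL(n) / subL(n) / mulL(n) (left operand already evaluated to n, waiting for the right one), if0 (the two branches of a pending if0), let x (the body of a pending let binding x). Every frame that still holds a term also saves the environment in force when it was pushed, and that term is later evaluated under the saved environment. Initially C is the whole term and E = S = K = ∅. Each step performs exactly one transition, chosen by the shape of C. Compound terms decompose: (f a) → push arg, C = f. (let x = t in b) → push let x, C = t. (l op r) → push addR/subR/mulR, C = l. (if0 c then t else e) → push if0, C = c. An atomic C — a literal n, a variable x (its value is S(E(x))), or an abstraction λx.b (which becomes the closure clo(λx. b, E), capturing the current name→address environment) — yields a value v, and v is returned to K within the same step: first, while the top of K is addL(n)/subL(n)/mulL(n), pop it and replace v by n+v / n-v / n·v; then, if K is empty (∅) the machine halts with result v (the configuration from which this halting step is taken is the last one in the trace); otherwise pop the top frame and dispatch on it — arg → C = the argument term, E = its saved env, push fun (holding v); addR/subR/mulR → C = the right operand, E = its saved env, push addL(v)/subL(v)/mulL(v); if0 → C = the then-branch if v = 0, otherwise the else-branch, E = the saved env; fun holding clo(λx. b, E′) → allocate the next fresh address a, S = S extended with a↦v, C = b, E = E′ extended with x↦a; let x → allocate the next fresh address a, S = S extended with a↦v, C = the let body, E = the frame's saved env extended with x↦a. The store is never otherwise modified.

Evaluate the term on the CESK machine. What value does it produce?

Answer: 7

Derivation:
0. ⟨C=(((λv. v) 2) + (let y = 4 in 5)); E=∅; S=∅; K=∅⟩
1. ⟨C=((λv. v) 2); E=∅; S=∅; K=[addR]⟩
2. ⟨C=(λv. v); E=∅; S=∅; K=[arg :: addR]⟩
3. ⟨C=2; E=∅; S=∅; K=[fun :: addR]⟩
4. ⟨C=v; E={v↦0}; S={0↦2}; K=[addR]⟩
5. ⟨C=(let y = 4 in 5); E=∅; S={0↦2}; K=[addL(2)]⟩
6. ⟨C=4; E=∅; S={0↦2}; K=[let y :: addL(2)]⟩
7. ⟨C=5; E={y↦1}; S={0↦2, 1↦4}; K=[addL(2)]⟩
→ final value 7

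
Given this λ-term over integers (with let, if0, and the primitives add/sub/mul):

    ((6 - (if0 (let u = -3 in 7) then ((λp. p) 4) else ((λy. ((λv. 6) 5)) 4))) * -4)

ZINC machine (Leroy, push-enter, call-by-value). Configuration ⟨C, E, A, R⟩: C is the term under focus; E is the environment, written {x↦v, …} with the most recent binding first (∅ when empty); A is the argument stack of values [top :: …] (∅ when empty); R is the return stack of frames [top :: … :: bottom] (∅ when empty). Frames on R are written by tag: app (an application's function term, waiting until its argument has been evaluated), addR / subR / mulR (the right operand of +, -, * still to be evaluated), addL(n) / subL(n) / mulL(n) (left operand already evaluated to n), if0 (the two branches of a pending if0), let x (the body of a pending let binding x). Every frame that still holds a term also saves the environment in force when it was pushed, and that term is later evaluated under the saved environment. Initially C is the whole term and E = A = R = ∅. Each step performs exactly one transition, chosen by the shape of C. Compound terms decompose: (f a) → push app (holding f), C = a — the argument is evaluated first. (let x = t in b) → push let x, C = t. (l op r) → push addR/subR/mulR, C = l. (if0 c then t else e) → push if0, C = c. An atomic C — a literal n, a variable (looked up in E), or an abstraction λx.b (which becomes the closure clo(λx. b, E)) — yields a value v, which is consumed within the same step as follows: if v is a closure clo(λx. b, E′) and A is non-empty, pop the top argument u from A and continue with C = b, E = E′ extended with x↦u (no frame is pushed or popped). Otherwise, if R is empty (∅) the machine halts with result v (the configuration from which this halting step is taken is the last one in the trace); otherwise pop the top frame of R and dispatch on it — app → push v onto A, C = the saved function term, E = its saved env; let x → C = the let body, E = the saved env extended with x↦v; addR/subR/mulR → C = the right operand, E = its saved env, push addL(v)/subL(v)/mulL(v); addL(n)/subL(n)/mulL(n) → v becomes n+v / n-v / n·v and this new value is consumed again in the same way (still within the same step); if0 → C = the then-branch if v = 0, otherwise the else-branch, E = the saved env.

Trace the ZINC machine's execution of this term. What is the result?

[0] <C=((6 - (if0 (let u = -3 in 7) then ((λp. p) 4) else ((λy. ((λv. 6) 5)) 4))) * -4), E=∅, A=∅, R=∅>
[1] <C=(6 - (if0 (let u = -3 in 7) then ((λp. p) 4) else ((λy. ((λv. 6) 5)) 4))), E=∅, A=∅, R=[mulR]>
[2] <C=6, E=∅, A=∅, R=[subR :: mulR]>
[3] <C=(if0 (let u = -3 in 7) then ((λp. p) 4) else ((λy. ((λv. 6) 5)) 4)), E=∅, A=∅, R=[subL(6) :: mulR]>
[4] <C=(let u = -3 in 7), E=∅, A=∅, R=[if0 :: subL(6) :: mulR]>
[5] <C=-3, E=∅, A=∅, R=[let u :: if0 :: subL(6) :: mulR]>
[6] <C=7, E={u↦-3}, A=∅, R=[if0 :: subL(6) :: mulR]>
[7] <C=((λy. ((λv. 6) 5)) 4), E=∅, A=∅, R=[subL(6) :: mulR]>
[8] <C=4, E=∅, A=∅, R=[app :: subL(6) :: mulR]>
[9] <C=(λy. ((λv. 6) 5)), E=∅, A=[4], R=[subL(6) :: mulR]>
[10] <C=((λv. 6) 5), E={y↦4}, A=∅, R=[subL(6) :: mulR]>
[11] <C=5, E={y↦4}, A=∅, R=[app :: subL(6) :: mulR]>
[12] <C=(λv. 6), E={y↦4}, A=[5], R=[subL(6) :: mulR]>
[13] <C=6, E={v↦5, y↦4}, A=∅, R=[subL(6) :: mulR]>
[14] <C=-4, E=∅, A=∅, R=[mulL(0)]>
→ final value 0

Answer: 0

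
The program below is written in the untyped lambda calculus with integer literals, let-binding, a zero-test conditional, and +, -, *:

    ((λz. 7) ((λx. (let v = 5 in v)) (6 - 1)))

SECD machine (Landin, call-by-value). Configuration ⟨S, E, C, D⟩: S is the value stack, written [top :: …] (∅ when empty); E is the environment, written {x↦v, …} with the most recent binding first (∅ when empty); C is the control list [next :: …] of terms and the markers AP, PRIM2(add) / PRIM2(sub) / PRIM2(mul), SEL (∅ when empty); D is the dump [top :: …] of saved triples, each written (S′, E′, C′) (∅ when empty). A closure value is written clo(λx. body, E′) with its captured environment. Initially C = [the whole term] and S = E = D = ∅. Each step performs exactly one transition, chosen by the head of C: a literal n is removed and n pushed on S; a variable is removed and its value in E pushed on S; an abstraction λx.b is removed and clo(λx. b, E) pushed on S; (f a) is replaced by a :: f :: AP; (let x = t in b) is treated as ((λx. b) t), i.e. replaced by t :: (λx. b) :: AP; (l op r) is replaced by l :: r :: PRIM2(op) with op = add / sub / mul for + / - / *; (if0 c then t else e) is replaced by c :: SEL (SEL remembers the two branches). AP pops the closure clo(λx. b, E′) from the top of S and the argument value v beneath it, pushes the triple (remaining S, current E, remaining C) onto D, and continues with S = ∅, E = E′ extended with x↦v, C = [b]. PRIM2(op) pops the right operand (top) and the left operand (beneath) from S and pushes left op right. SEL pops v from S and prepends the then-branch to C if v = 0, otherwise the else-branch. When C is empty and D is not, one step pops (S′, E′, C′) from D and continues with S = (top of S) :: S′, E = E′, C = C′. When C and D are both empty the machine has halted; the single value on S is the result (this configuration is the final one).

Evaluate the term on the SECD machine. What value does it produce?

step 0: <S=∅, E=∅, C=[((λz. 7) ((λx. (let v = 5 in v)) (6 - 1)))], D=∅>
step 1: <S=∅, E=∅, C=[((λx. (let v = 5 in v)) (6 - 1)) :: (λz. 7) :: AP], D=∅>
step 2: <S=∅, E=∅, C=[(6 - 1) :: (λx. (let v = 5 in v)) :: AP :: (λz. 7) :: AP], D=∅>
step 3: <S=∅, E=∅, C=[6 :: 1 :: PRIM2(sub) :: (λx. (let v = 5 in v)) :: AP :: (λz. 7) :: AP], D=∅>
step 4: <S=[6], E=∅, C=[1 :: PRIM2(sub) :: (λx. (let v = 5 in v)) :: AP :: (λz. 7) :: AP], D=∅>
step 5: <S=[1 :: 6], E=∅, C=[PRIM2(sub) :: (λx. (let v = 5 in v)) :: AP :: (λz. 7) :: AP], D=∅>
step 6: <S=[5], E=∅, C=[(λx. (let v = 5 in v)) :: AP :: (λz. 7) :: AP], D=∅>
step 7: <S=[clo(λx. (let v = 5 in v), ∅) :: 5], E=∅, C=[AP :: (λz. 7) :: AP], D=∅>
step 8: <S=∅, E={x↦5}, C=[(let v = 5 in v)], D=[(∅, ∅, [(λz. 7) :: AP])]>
step 9: <S=∅, E={x↦5}, C=[5 :: (λv. v) :: AP], D=[(∅, ∅, [(λz. 7) :: AP])]>
step 10: <S=[5], E={x↦5}, C=[(λv. v) :: AP], D=[(∅, ∅, [(λz. 7) :: AP])]>
step 11: <S=[clo(λv. v, {x↦5}) :: 5], E={x↦5}, C=[AP], D=[(∅, ∅, [(λz. 7) :: AP])]>
step 12: <S=∅, E={v↦5, x↦5}, C=[v], D=[(∅, {x↦5}, ∅) :: (∅, ∅, [(λz. 7) :: AP])]>
step 13: <S=[5], E={v↦5, x↦5}, C=∅, D=[(∅, {x↦5}, ∅) :: (∅, ∅, [(λz. 7) :: AP])]>
step 14: <S=[5], E={x↦5}, C=∅, D=[(∅, ∅, [(λz. 7) :: AP])]>
step 15: <S=[5], E=∅, C=[(λz. 7) :: AP], D=∅>
step 16: <S=[clo(λz. 7, ∅) :: 5], E=∅, C=[AP], D=∅>
step 17: <S=∅, E={z↦5}, C=[7], D=[(∅, ∅, ∅)]>
step 18: <S=[7], E={z↦5}, C=∅, D=[(∅, ∅, ∅)]>
step 19: <S=[7], E=∅, C=∅, D=∅>
→ final value 7

Answer: 7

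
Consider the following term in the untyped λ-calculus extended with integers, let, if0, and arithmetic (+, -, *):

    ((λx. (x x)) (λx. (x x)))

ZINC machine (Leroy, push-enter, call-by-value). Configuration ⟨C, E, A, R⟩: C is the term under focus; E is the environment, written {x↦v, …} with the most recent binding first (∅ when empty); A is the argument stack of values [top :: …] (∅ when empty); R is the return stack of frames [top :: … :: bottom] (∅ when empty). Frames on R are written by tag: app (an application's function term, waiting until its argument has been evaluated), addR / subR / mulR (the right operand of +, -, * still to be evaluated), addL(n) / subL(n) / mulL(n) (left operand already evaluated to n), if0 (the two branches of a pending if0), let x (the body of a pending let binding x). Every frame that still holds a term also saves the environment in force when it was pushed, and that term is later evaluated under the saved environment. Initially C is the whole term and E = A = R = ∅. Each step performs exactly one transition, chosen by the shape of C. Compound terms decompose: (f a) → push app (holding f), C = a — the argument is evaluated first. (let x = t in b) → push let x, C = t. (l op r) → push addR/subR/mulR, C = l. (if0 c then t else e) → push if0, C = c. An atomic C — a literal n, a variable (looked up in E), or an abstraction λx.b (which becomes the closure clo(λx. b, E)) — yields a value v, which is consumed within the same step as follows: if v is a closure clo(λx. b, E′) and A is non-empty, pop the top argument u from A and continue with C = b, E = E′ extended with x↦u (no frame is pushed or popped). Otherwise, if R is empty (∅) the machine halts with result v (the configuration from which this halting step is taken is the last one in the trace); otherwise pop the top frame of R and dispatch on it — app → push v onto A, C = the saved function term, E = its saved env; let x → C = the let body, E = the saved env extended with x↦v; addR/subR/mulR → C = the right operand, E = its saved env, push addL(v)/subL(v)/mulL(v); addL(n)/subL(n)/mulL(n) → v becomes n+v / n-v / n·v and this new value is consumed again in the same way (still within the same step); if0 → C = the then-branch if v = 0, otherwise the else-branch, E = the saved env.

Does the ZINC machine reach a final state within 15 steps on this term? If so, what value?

t=0: ⟨C=((λx. (x x)) (λx. (x x))); E=∅; A=∅; R=∅⟩
t=1: ⟨C=(λx. (x x)); E=∅; A=∅; R=[app]⟩
t=2: ⟨C=(λx. (x x)); E=∅; A=[clo(λx. (x x), ∅)]; R=∅⟩
t=3: ⟨C=(x x); E={x↦clo(λx. (x x), ∅)}; A=∅; R=∅⟩
t=4: ⟨C=x; E={x↦clo(λx. (x x), ∅)}; A=∅; R=[app]⟩
t=5: ⟨C=x; E={x↦clo(λx. (x x), ∅)}; A=[clo(λx. (x x), ∅)]; R=∅⟩
… configuration repeats with period 3 (steps 3–5 recur indefinitely) …

Answer: DIVERGES (no final state within 15 steps)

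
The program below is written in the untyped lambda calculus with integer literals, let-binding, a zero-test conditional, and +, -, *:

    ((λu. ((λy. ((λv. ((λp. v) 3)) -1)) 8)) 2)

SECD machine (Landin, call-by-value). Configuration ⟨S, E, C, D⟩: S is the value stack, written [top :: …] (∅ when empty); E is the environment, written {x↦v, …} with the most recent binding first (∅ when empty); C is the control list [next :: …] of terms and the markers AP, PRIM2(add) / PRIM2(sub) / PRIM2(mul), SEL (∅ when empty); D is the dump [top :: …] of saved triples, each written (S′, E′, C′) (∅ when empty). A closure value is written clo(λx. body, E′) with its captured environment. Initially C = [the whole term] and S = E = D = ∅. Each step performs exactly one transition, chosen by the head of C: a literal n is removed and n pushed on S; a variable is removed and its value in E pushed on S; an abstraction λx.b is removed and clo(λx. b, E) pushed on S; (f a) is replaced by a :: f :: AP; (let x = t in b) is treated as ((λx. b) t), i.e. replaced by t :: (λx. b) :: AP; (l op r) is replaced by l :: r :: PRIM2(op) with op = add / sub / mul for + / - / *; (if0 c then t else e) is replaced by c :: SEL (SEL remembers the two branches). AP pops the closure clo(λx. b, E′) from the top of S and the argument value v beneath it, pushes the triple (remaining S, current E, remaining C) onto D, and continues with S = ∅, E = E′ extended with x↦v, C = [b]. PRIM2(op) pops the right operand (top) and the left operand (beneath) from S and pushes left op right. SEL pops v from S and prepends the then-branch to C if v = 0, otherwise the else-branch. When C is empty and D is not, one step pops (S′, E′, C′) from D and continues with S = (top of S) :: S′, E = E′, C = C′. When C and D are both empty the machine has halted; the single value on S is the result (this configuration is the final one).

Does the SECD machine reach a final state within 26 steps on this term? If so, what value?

Answer: -1

Machine steps:
step 0: <S=∅, E=∅, C=[((λu. ((λy. ((λv. ((λp. v) 3)) -1)) 8)) 2)], D=∅>
step 1: <S=∅, E=∅, C=[2 :: (λu. ((λy. ((λv. ((λp. v) 3)) -1)) 8)) :: AP], D=∅>
step 2: <S=[2], E=∅, C=[(λu. ((λy. ((λv. ((λp. v) 3)) -1)) 8)) :: AP], D=∅>
step 3: <S=[clo(λu. ((λy. ((λv. ((λp. v) 3)) -1)) 8), ∅) :: 2], E=∅, C=[AP], D=∅>
step 4: <S=∅, E={u↦2}, C=[((λy. ((λv. ((λp. v) 3)) -1)) 8)], D=[(∅, ∅, ∅)]>
step 5: <S=∅, E={u↦2}, C=[8 :: (λy. ((λv. ((λp. v) 3)) -1)) :: AP], D=[(∅, ∅, ∅)]>
step 6: <S=[8], E={u↦2}, C=[(λy. ((λv. ((λp. v) 3)) -1)) :: AP], D=[(∅, ∅, ∅)]>
step 7: <S=[clo(λy. ((λv. ((λp. v) 3)) -1), {u↦2}) :: 8], E={u↦2}, C=[AP], D=[(∅, ∅, ∅)]>
step 8: <S=∅, E={y↦8, u↦2}, C=[((λv. ((λp. v) 3)) -1)], D=[(∅, {u↦2}, ∅) :: (∅, ∅, ∅)]>
step 9: <S=∅, E={y↦8, u↦2}, C=[-1 :: (λv. ((λp. v) 3)) :: AP], D=[(∅, {u↦2}, ∅) :: (∅, ∅, ∅)]>
step 10: <S=[-1], E={y↦8, u↦2}, C=[(λv. ((λp. v) 3)) :: AP], D=[(∅, {u↦2}, ∅) :: (∅, ∅, ∅)]>
step 11: <S=[clo(λv. ((λp. v) 3), {y↦8, u↦2}) :: -1], E={y↦8, u↦2}, C=[AP], D=[(∅, {u↦2}, ∅) :: (∅, ∅, ∅)]>
step 12: <S=∅, E={v↦-1, y↦8, u↦2}, C=[((λp. v) 3)], D=[(∅, {y↦8, u↦2}, ∅) :: (∅, {u↦2}, ∅) :: (∅, ∅, ∅)]>
step 13: <S=∅, E={v↦-1, y↦8, u↦2}, C=[3 :: (λp. v) :: AP], D=[(∅, {y↦8, u↦2}, ∅) :: (∅, {u↦2}, ∅) :: (∅, ∅, ∅)]>
step 14: <S=[3], E={v↦-1, y↦8, u↦2}, C=[(λp. v) :: AP], D=[(∅, {y↦8, u↦2}, ∅) :: (∅, {u↦2}, ∅) :: (∅, ∅, ∅)]>
step 15: <S=[clo(λp. v, {v↦-1, y↦8, u↦2}) :: 3], E={v↦-1, y↦8, u↦2}, C=[AP], D=[(∅, {y↦8, u↦2}, ∅) :: (∅, {u↦2}, ∅) :: (∅, ∅, ∅)]>
step 16: <S=∅, E={p↦3, v↦-1, y↦8, u↦2}, C=[v], D=[(∅, {v↦-1, y↦8, u↦2}, ∅) :: (∅, {y↦8, u↦2}, ∅) :: (∅, {u↦2}, ∅) :: (∅, ∅, ∅)]>
step 17: <S=[-1], E={p↦3, v↦-1, y↦8, u↦2}, C=∅, D=[(∅, {v↦-1, y↦8, u↦2}, ∅) :: (∅, {y↦8, u↦2}, ∅) :: (∅, {u↦2}, ∅) :: (∅, ∅, ∅)]>
step 18: <S=[-1], E={v↦-1, y↦8, u↦2}, C=∅, D=[(∅, {y↦8, u↦2}, ∅) :: (∅, {u↦2}, ∅) :: (∅, ∅, ∅)]>
step 19: <S=[-1], E={y↦8, u↦2}, C=∅, D=[(∅, {u↦2}, ∅) :: (∅, ∅, ∅)]>
step 20: <S=[-1], E={u↦2}, C=∅, D=[(∅, ∅, ∅)]>
step 21: <S=[-1], E=∅, C=∅, D=∅>
→ final value -1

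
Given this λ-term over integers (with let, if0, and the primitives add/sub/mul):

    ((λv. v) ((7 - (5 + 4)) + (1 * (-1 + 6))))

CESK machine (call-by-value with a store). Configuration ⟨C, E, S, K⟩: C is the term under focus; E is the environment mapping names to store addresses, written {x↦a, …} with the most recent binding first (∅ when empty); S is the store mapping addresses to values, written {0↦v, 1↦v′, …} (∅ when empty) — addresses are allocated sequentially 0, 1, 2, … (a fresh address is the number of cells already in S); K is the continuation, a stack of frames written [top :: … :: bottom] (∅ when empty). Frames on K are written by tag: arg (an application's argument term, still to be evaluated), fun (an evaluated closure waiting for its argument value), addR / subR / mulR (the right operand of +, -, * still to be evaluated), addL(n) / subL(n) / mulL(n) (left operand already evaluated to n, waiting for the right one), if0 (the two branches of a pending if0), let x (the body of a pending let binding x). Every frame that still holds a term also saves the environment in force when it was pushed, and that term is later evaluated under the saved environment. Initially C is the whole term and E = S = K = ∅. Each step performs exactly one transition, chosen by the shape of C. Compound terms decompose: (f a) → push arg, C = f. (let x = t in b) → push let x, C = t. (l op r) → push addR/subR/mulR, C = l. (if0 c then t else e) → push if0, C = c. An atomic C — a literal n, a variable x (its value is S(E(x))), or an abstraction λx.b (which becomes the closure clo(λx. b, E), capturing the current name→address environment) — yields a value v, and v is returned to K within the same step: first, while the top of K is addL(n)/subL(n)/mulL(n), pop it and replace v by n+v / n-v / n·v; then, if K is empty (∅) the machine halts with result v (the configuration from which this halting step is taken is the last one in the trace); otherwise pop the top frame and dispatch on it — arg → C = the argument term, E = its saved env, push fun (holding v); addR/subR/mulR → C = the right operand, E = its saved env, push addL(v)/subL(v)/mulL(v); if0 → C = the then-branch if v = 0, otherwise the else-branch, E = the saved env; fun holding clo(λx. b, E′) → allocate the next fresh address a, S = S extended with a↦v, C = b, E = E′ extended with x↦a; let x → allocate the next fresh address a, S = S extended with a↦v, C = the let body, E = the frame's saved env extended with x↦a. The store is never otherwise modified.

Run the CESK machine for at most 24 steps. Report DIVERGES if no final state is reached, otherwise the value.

t=0: [C=((λv. v) ((7 - (5 + 4)) + (1 * (-1 + 6)))) | E=∅ | S=∅ | K=∅]
t=1: [C=(λv. v) | E=∅ | S=∅ | K=[arg]]
t=2: [C=((7 - (5 + 4)) + (1 * (-1 + 6))) | E=∅ | S=∅ | K=[fun]]
t=3: [C=(7 - (5 + 4)) | E=∅ | S=∅ | K=[addR :: fun]]
t=4: [C=7 | E=∅ | S=∅ | K=[subR :: addR :: fun]]
t=5: [C=(5 + 4) | E=∅ | S=∅ | K=[subL(7) :: addR :: fun]]
t=6: [C=5 | E=∅ | S=∅ | K=[addR :: subL(7) :: addR :: fun]]
t=7: [C=4 | E=∅ | S=∅ | K=[addL(5) :: subL(7) :: addR :: fun]]
t=8: [C=(1 * (-1 + 6)) | E=∅ | S=∅ | K=[addL(-2) :: fun]]
t=9: [C=1 | E=∅ | S=∅ | K=[mulR :: addL(-2) :: fun]]
t=10: [C=(-1 + 6) | E=∅ | S=∅ | K=[mulL(1) :: addL(-2) :: fun]]
t=11: [C=-1 | E=∅ | S=∅ | K=[addR :: mulL(1) :: addL(-2) :: fun]]
t=12: [C=6 | E=∅ | S=∅ | K=[addL(-1) :: mulL(1) :: addL(-2) :: fun]]
t=13: [C=v | E={v↦0} | S={0↦3} | K=∅]
→ final value 3

Answer: 3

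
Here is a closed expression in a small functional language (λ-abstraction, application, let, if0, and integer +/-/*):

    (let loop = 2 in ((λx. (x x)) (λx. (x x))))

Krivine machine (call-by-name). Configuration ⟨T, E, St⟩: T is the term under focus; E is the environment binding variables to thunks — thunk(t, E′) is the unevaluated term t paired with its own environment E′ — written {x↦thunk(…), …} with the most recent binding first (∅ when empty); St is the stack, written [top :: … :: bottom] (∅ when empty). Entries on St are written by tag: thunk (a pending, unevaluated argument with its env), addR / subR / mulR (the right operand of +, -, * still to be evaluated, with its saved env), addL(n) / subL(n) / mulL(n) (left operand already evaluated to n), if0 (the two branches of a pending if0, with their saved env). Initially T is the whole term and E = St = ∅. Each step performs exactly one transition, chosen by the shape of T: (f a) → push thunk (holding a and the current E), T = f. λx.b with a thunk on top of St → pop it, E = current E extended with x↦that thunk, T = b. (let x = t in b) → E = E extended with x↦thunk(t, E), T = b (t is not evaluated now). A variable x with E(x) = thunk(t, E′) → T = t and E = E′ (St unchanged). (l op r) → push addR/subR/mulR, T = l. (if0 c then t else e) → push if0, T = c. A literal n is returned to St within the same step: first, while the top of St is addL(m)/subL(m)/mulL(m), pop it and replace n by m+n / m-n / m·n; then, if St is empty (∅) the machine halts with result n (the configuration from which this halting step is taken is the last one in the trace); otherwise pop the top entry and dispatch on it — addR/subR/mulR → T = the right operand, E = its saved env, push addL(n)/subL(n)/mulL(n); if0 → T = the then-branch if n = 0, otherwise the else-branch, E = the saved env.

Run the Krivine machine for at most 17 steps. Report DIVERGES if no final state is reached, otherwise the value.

0. [T=(let loop = 2 in ((λx. (x x)) (λx. (x x)))) | E=∅ | St=∅]
1. [T=((λx. (x x)) (λx. (x x))) | E={loop↦thunk(2, ∅)} | St=∅]
2. [T=(λx. (x x)) | E={loop↦thunk(2, ∅)} | St=[thunk]]
3. [T=(x x) | E={x↦thunk((λx. (x x)), {loop↦thunk(2, ∅)}), loop↦thunk(2, ∅)} | St=∅]
4. [T=x | E={x↦thunk((λx. (x x)), {loop↦thunk(2, ∅)}), loop↦thunk(2, ∅)} | St=[thunk]]
5. [T=(λx. (x x)) | E={loop↦thunk(2, ∅)} | St=[thunk]]
6. [T=(x x) | E={x↦thunk(x, {x↦thunk((λx. (x x)), {loop↦thunk(2, ∅)}), loop↦thunk(2, ∅)}), loop↦thunk(2, ∅)} | St=∅]
7. [T=x | E={x↦thunk(x, {x↦thunk((λx. (x x)), {loop↦thunk(2, ∅)}), loop↦thunk(2, ∅)}), loop↦thunk(2, ∅)} | St=[thunk]]
8. [T=x | E={x↦thunk((λx. (x x)), {loop↦thunk(2, ∅)}), loop↦thunk(2, ∅)} | St=[thunk]]
9. [T=(λx. (x x)) | E={loop↦thunk(2, ∅)} | St=[thunk]]
10. [T=(x x) | E={x↦thunk(x, {x↦thunk(x, {x↦thunk((λx. (x x)), {loop↦thunk(2, ∅)}), loop↦thunk(2, ∅)}), loop↦thunk(2, ∅)}), loop↦thunk(2, ∅)} | St=∅]
11. [T=x | E={x↦thunk(x, {x↦thunk(x, {x↦thunk((λx. (x x)), {loop↦thunk(2, ∅)}), loop↦thunk(2, ∅)}), loop↦thunk(2, ∅)}), loop↦thunk(2, ∅)} | St=[thunk]]
12. [T=x | E={x↦thunk(x, {x↦thunk((λx. (x x)), {loop↦thunk(2, ∅)}), loop↦thunk(2, ∅)}), loop↦thunk(2, ∅)} | St=[thunk]]
13. [T=x | E={x↦thunk((λx. (x x)), {loop↦thunk(2, ∅)}), loop↦thunk(2, ∅)} | St=[thunk]]
14. [T=(λx. (x x)) | E={loop↦thunk(2, ∅)} | St=[thunk]]
15. [T=(x x) | E={x↦thunk(x, {x↦thunk(x, {x↦thunk(x, {x↦thunk((λx. (x x)), {loop↦thunk(2, ∅)}), loop↦thunk(2, ∅)}), loop↦thunk(2, ∅)}), loop↦thunk(2, ∅)}), loop↦thunk(2, ∅)} | St=∅]
16. [T=x | E={x↦thunk(x, {x↦thunk(x, {x↦thunk(x, {x↦thunk((λx. (x x)), {loop↦thunk(2, ∅)}), loop↦thunk(2, ∅)}), loop↦thunk(2, ∅)}), loop↦thunk(2, ∅)}), loop↦thunk(2, ∅)} | St=[thunk]]
17. [T=x | E={x↦thunk(x, {x↦thunk(x, {x↦thunk((λx. (x x)), {loop↦thunk(2, ∅)}), loop↦thunk(2, ∅)}), loop↦thunk(2, ∅)}), loop↦thunk(2, ∅)} | St=[thunk]]
→ 17 transitions taken and the configuration is still not final: no result within 17 steps

Answer: DIVERGES (no final state within 17 steps)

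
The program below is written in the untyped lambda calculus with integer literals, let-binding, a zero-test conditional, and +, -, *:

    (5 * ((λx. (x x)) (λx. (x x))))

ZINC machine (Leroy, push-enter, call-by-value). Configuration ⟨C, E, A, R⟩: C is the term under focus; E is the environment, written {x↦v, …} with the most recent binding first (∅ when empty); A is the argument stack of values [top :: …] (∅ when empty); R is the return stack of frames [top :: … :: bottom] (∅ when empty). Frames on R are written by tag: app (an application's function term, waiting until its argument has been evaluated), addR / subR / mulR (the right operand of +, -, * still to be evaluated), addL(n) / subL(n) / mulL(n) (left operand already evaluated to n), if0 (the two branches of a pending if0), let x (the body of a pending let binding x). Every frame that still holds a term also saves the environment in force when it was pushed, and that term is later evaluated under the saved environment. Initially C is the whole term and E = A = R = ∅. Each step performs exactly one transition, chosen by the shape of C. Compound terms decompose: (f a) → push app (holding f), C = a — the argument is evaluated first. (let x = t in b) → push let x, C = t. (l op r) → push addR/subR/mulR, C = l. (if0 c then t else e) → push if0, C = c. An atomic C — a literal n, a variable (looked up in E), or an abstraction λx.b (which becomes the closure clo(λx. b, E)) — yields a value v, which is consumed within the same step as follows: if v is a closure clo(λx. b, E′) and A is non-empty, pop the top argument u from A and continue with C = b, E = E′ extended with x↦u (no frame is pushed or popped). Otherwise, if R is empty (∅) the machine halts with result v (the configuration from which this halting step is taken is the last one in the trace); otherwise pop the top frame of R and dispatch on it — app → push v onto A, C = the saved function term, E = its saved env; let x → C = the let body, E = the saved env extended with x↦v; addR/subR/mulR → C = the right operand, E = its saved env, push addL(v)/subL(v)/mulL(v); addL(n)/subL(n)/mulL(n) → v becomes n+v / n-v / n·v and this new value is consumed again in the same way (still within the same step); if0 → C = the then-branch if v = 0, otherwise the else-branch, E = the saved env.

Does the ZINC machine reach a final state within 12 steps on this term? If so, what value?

Answer: DIVERGES (no final state within 12 steps)

Derivation:
t=0: <C=(5 * ((λx. (x x)) (λx. (x x)))), E=∅, A=∅, R=∅>
t=1: <C=5, E=∅, A=∅, R=[mulR]>
t=2: <C=((λx. (x x)) (λx. (x x))), E=∅, A=∅, R=[mulL(5)]>
t=3: <C=(λx. (x x)), E=∅, A=∅, R=[app :: mulL(5)]>
t=4: <C=(λx. (x x)), E=∅, A=[clo(λx. (x x), ∅)], R=[mulL(5)]>
t=5: <C=(x x), E={x↦clo(λx. (x x), ∅)}, A=∅, R=[mulL(5)]>
t=6: <C=x, E={x↦clo(λx. (x x), ∅)}, A=∅, R=[app :: mulL(5)]>
t=7: <C=x, E={x↦clo(λx. (x x), ∅)}, A=[clo(λx. (x x), ∅)], R=[mulL(5)]>
… configuration repeats with period 3 (steps 5–7 recur indefinitely) …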